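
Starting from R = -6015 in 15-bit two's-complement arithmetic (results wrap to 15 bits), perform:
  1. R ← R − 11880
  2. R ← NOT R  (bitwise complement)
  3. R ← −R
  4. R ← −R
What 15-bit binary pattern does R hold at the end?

Start: R = -6015 = 110100010000001.
R = -6015 − 11880 = -17895; wraps to 14873 = 011101000011001
R = NOT 011101000011001 = 100010111100110 = -14874
R = −(-14874) = 14874 = 011101000011010
R = −(14874) = -14874 = 100010111100110

100010111100110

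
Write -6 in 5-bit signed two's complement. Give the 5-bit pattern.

11010

|-6| = 6 = 00110 in 5 bits.
Invert the bits: 11001. Add 1: 11010.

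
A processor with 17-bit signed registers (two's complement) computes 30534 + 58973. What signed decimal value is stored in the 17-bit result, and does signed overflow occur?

30534 → 00111011101000110
58973 → 01110011001011101
  00111011101000110
+ 01110011001011101
= 10101110110100011
Result 10101110110100011: MSB = 1 → 89507 − 131072 = -41565.
Both addends are non-negative but the stored result is negative: signed overflow. The true value 30534 + 58973 = 89507 lies outside [-65536, 65535].

-41565; overflow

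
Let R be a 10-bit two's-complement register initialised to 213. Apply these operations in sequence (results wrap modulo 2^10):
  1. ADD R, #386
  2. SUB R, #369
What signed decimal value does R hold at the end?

Start: R = 213 = 0011010101.
R = 213 + 386 = 599; wraps to -425 = 1001010111
R = -425 − 369 = -794; wraps to 230 = 0011100110

230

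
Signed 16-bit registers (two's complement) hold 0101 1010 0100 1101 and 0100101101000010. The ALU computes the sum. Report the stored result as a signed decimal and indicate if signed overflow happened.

0101 1010 0100 1101 → 0101101001001101 = 23117 (signed)
0100101101000010 = 19266 (signed)
  0101101001001101
+ 0100101101000010
= 1010010110001111
Result 1010010110001111: MSB = 1 → 42383 − 65536 = -23153.
Both addends are non-negative but the stored result is negative: signed overflow. The true value 23117 + 19266 = 42383 lies outside [-32768, 32767].

-23153; overflow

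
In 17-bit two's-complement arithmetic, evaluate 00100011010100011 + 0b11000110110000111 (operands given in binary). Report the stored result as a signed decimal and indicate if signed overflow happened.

-11222; no overflow

00100011010100011 = 18083 (signed)
0b11000110110000111 → 11000110110000111 = -29305 (signed)
  00100011010100011
+ 11000110110000111
= 11101010000101010
Result 11101010000101010: MSB = 1 → 119850 − 131072 = -11222.
Addends have opposite signs, so signed overflow cannot occur.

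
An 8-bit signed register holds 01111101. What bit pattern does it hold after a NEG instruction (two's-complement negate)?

10000011

Invert: 10000010. Add 1: 10000011.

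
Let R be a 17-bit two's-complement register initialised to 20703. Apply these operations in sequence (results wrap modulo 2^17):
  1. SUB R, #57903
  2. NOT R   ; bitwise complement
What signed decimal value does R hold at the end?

37199

Start: R = 20703 = 00101000011011111.
R = 20703 − 57903 = -37200 = 10110111010110000
R = NOT 10110111010110000 = 01001000101001111 = 37199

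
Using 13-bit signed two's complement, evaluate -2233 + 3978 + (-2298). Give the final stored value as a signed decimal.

-553

-2233 + 3978 = 1745 (0011011010001)
1745 + (-2298) = -553 (1110111010111)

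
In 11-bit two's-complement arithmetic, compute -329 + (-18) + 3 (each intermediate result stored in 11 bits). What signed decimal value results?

-329 + (-18) = -347 (11010100101)
-347 + 3 = -344 (11010101000)

-344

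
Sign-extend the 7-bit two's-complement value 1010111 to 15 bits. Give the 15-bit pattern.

111111111010111

MSB of 1010111 is 1; replicate it into the new high bits.
11111111|1010111 → 111111111010111 (still -41).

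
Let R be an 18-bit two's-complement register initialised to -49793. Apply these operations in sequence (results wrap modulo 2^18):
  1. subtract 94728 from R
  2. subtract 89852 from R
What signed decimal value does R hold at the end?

27771

Start: R = -49793 = 110011110101111111.
R = -49793 − 94728 = -144521; wraps to 117623 = 011100101101110111
R = 117623 − 89852 = 27771 = 000110110001111011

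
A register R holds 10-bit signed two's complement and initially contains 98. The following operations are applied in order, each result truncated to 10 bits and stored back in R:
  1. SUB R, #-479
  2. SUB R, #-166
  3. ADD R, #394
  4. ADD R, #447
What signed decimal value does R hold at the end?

Start: R = 98 = 0001100010.
R = 98 − (-479) = 577; wraps to -447 = 1001000001
R = -447 − (-166) = -281 = 1011100111
R = -281 + 394 = 113 = 0001110001
R = 113 + 447 = 560; wraps to -464 = 1000110000

-464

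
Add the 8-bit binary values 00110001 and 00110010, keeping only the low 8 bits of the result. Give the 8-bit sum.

  00110001
+ 00110010
= 01100011

01100011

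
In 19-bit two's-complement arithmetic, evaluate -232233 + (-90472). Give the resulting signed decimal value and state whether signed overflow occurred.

201583; overflow

-232233 → 1000111010011010111
-90472 → 1101001111010011000
  1000111010011010111
+ 1101001111010011000
= 0110001001101101111  (discard carry-out 1)
Result 0110001001101101111: MSB = 0 → value 201583.
Both addends are negative but the stored result is non-negative: signed overflow. The true value -232233 + (-90472) = -322705 lies outside [-262144, 262143].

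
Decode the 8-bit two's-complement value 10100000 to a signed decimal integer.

-96

MSB is 1, so the value is negative.
Unsigned reading: 160. Subtract 2^8 = 256: 160 − 256 = -96.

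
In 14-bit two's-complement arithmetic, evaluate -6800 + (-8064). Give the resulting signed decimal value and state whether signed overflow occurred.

1520; overflow

-6800 → 10010101110000
-8064 → 10000010000000
  10010101110000
+ 10000010000000
= 00010111110000  (discard carry-out 1)
Result 00010111110000: MSB = 0 → value 1520.
Both addends are negative but the stored result is non-negative: signed overflow. The true value -6800 + (-8064) = -14864 lies outside [-8192, 8191].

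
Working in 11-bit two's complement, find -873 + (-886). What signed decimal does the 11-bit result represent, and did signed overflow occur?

289; overflow

-873 → 10010010111
-886 → 10010001010
  10010010111
+ 10010001010
= 00100100001  (discard carry-out 1)
Result 00100100001: MSB = 0 → value 289.
Both addends are negative but the stored result is non-negative: signed overflow. The true value -873 + (-886) = -1759 lies outside [-1024, 1023].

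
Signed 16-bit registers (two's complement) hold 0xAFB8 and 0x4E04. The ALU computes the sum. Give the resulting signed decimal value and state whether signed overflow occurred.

0xAFB8 = 1010111110111000 = -20552 (signed)
0x4E04 = 0100111000000100 = 19972 (signed)
  1010111110111000
+ 0100111000000100
= 1111110110111100
Result 1111110110111100: MSB = 1 → 64956 − 65536 = -580.
Addends have opposite signs, so signed overflow cannot occur.

-580; no overflow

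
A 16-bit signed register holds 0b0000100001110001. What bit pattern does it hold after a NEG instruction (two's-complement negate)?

Invert: 1111011110001110. Add 1: 1111011110001111.
Check: 0000100001110001 = 2161, 1111011110001111 = -2161.

1111011110001111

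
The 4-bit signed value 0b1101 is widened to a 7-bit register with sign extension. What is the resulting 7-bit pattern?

MSB of 1101 is 1; replicate it into the new high bits.
111|1101 → 1111101 (still -3).

1111101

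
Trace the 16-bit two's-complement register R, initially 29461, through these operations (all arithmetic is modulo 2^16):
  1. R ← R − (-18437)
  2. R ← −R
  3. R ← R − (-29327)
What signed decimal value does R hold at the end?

Start: R = 29461 = 0111001100010101.
R = 29461 − (-18437) = 47898; wraps to -17638 = 1011101100011010
R = −(-17638) = 17638 = 0100010011100110
R = 17638 − (-29327) = 46965; wraps to -18571 = 1011011101110101

-18571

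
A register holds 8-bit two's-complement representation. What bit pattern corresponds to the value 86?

01010110

86 is non-negative, so write it directly in 8 bits: 01010110.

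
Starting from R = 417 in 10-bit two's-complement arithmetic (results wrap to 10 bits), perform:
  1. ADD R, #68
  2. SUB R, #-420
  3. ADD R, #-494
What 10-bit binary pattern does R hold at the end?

0110011011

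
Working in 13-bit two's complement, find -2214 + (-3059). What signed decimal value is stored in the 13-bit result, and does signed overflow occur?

2919; overflow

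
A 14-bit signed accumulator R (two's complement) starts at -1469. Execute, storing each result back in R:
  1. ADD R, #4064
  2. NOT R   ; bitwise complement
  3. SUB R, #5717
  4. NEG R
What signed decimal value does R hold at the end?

Start: R = -1469 = 11101001000011.
R = -1469 + 4064 = 2595 = 00101000100011
R = NOT 00101000100011 = 11010111011100 = -2596
R = -2596 − 5717 = -8313; wraps to 8071 = 01111110000111
R = −(8071) = -8071 = 10000001111001

-8071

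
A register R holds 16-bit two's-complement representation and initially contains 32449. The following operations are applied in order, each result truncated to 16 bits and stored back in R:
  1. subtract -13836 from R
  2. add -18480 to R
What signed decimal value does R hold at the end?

27805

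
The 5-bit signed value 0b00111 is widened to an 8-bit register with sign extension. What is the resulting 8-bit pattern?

00000111

MSB of 00111 is 0; replicate it into the new high bits.
000|00111 → 00000111 (still 7).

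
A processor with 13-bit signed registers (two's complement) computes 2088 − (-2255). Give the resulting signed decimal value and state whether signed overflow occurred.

2088 → 0100000101000
-2255 → 1011100110001
Subtract via negate-and-add: invert 1011100110001 + 1 = 0100011001111 (i.e. 2255).
  0100000101000
+ 0100011001111
= 1000011110111
Result 1000011110111: MSB = 1 → 4343 − 8192 = -3849.
Both addends (after negating the subtrahend) are non-negative but the stored result is negative: signed overflow. The true value 2088 − (-2255) = 4343 lies outside [-4096, 4095].

-3849; overflow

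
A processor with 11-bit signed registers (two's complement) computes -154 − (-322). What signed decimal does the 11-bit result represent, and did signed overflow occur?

168; no overflow

-154 → 11101100110
-322 → 11010111110
Subtract via negate-and-add: invert 11010111110 + 1 = 00101000010 (i.e. 322).
  11101100110
+ 00101000010
= 00010101000  (discard carry-out 1)
Result 00010101000: MSB = 0 → value 168.
Addends (after negating the subtrahend) have opposite signs, so signed overflow cannot occur.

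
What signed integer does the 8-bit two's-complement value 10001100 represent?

-116

MSB is 1, so the value is negative.
Invert: 01110011. Add 1: 01110100 = 116. So the value is −116.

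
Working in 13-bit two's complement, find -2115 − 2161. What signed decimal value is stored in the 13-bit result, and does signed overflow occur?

3916; overflow

-2115 → 1011110111101
2161 → 0100001110001
Subtract via negate-and-add: invert 0100001110001 + 1 = 1011110001111 (i.e. -2161).
  1011110111101
+ 1011110001111
= 0111101001100  (discard carry-out 1)
Result 0111101001100: MSB = 0 → value 3916.
Both addends (after negating the subtrahend) are negative but the stored result is non-negative: signed overflow. The true value -2115 − 2161 = -4276 lies outside [-4096, 4095].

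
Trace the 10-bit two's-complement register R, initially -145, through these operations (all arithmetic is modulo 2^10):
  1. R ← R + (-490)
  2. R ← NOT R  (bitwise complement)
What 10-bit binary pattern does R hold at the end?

1001111010

Start: R = -145 = 1101101111.
R = -145 + (-490) = -635; wraps to 389 = 0110000101
R = NOT 0110000101 = 1001111010 = -390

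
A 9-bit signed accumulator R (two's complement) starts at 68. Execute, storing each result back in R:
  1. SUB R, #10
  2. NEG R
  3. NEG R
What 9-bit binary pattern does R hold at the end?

000111010

Start: R = 68 = 001000100.
R = 68 − 10 = 58 = 000111010
R = −(58) = -58 = 111000110
R = −(-58) = 58 = 000111010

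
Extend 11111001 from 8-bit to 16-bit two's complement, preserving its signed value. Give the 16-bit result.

MSB of 11111001 is 1; replicate it into the new high bits.
11111111|11111001 → 1111111111111001 (still -7).

1111111111111001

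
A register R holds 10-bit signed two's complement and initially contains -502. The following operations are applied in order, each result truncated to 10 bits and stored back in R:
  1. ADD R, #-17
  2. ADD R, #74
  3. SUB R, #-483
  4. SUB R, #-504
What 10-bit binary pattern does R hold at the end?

1000011110

Start: R = -502 = 1000001010.
R = -502 + (-17) = -519; wraps to 505 = 0111111001
R = 505 + 74 = 579; wraps to -445 = 1001000011
R = -445 − (-483) = 38 = 0000100110
R = 38 − (-504) = 542; wraps to -482 = 1000011110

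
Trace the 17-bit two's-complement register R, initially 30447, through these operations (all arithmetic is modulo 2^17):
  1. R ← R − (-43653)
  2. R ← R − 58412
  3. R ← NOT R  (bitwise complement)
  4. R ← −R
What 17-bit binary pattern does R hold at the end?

00011110101001001

Start: R = 30447 = 00111011011101111.
R = 30447 − (-43653) = 74100; wraps to -56972 = 10010000101110100
R = -56972 − 58412 = -115384; wraps to 15688 = 00011110101001000
R = NOT 00011110101001000 = 11100001010110111 = -15689
R = −(-15689) = 15689 = 00011110101001001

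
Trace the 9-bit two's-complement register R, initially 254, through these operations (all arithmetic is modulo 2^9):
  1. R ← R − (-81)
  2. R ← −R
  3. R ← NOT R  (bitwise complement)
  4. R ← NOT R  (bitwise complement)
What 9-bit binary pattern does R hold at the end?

Start: R = 254 = 011111110.
R = 254 − (-81) = 335; wraps to -177 = 101001111
R = −(-177) = 177 = 010110001
R = NOT 010110001 = 101001110 = -178
R = NOT 101001110 = 010110001 = 177

010110001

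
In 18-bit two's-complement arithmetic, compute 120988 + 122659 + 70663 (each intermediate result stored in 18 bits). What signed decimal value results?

52166

120988 + 122659 = 243647 → wraps to -18497 (111011011110111111)
-18497 + 70663 = 52166 (001100101111000110)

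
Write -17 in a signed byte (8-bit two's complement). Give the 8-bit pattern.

11101111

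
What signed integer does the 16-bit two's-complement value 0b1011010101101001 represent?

-19095

MSB is 1, so the value is negative.
Unsigned reading: 46441. Subtract 2^16 = 65536: 46441 − 65536 = -19095.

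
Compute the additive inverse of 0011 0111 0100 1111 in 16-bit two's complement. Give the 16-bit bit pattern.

1100100010110001

Invert: 1100100010110000. Add 1: 1100100010110001.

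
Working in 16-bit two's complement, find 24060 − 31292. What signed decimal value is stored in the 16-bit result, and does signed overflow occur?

-7232; no overflow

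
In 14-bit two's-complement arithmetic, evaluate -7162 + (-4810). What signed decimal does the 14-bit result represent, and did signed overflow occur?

4412; overflow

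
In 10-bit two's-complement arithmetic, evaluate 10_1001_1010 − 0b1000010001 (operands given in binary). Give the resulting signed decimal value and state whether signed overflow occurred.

10_1001_1010 → 1010011010 = -358 (signed)
0b1000010001 → 1000010001 = -495 (signed)
Subtract via negate-and-add: invert 1000010001 + 1 = 0111101111 (i.e. 495).
  1010011010
+ 0111101111
= 0010001001  (discard carry-out 1)
Result 0010001001: MSB = 0 → value 137.
Addends (after negating the subtrahend) have opposite signs, so signed overflow cannot occur.

137; no overflow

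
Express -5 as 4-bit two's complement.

1011

|-5| = 5 = 0101 in 4 bits.
Invert the bits: 1010. Add 1: 1011.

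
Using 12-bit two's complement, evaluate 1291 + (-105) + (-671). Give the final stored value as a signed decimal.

515

1291 + (-105) = 1186 (010010100010)
1186 + (-671) = 515 (001000000011)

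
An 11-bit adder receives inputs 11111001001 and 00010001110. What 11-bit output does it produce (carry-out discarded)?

00001010111

  11111001001
+ 00010001110
= 00001010111  (discard carry-out 1)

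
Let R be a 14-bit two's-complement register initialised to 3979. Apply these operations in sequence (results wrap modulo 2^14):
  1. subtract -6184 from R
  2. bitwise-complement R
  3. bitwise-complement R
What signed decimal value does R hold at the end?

Start: R = 3979 = 00111110001011.
R = 3979 − (-6184) = 10163; wraps to -6221 = 10011110110011
R = NOT 10011110110011 = 01100001001100 = 6220
R = NOT 01100001001100 = 10011110110011 = -6221

-6221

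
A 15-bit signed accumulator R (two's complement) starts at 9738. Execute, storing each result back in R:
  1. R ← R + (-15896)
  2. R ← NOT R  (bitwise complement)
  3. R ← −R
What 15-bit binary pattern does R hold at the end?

110011111110011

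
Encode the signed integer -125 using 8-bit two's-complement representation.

|-125| = 125 = 01111101 in 8 bits.
Invert the bits: 10000010. Add 1: 10000011.

10000011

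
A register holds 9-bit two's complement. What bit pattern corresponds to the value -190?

|-190| = 190 = 010111110 in 9 bits.
Invert the bits: 101000001. Add 1: 101000010.

101000010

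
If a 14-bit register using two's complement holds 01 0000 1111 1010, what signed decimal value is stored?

4346

MSB is 0, so the value is non-negative: 01000011111010 = 4346.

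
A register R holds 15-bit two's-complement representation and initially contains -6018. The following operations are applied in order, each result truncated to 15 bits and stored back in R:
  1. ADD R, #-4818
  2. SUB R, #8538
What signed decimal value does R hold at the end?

13394

Start: R = -6018 = 110100001111110.
R = -6018 + (-4818) = -10836 = 101010110101100
R = -10836 − 8538 = -19374; wraps to 13394 = 011010001010010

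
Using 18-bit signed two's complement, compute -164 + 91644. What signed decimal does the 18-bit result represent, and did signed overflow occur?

91480; no overflow

-164 → 111111111101011100
91644 → 010110010111111100
  111111111101011100
+ 010110010111111100
= 010110010101011000  (discard carry-out 1)
Result 010110010101011000: MSB = 0 → value 91480.
Addends have opposite signs, so signed overflow cannot occur.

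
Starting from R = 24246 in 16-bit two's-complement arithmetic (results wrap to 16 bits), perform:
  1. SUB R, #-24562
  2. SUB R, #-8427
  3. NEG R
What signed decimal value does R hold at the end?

Start: R = 24246 = 0101111010110110.
R = 24246 − (-24562) = 48808; wraps to -16728 = 1011111010101000
R = -16728 − (-8427) = -8301 = 1101111110010011
R = −(-8301) = 8301 = 0010000001101101

8301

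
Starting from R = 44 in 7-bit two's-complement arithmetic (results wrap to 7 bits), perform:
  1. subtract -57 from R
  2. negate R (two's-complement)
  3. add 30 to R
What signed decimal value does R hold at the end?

Start: R = 44 = 0101100.
R = 44 − (-57) = 101; wraps to -27 = 1100101
R = −(-27) = 27 = 0011011
R = 27 + 30 = 57 = 0111001

57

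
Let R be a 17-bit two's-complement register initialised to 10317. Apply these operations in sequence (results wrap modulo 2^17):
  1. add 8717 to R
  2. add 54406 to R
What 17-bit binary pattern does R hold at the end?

10001111011100000

Start: R = 10317 = 00010100001001101.
R = 10317 + 8717 = 19034 = 00100101001011010
R = 19034 + 54406 = 73440; wraps to -57632 = 10001111011100000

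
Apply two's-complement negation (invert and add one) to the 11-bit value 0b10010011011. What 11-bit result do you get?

Invert: 01101100100. Add 1: 01101100101.

01101100101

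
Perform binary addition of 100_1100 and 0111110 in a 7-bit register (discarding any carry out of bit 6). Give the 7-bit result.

  1001100
+ 0111110
= 0001010  (discard carry-out 1)

0001010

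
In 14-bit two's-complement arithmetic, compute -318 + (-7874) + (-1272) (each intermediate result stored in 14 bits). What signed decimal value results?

6920

-318 + (-7874) = -8192 (10000000000000)
-8192 + (-1272) = -9464 → wraps to 6920 (01101100001000)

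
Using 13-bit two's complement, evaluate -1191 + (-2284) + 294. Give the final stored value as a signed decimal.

-3181

-1191 + (-2284) = -3475 (1001001101101)
-3475 + 294 = -3181 (1001110010011)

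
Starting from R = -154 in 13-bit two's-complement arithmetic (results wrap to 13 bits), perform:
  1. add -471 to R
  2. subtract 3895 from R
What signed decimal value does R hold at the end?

Start: R = -154 = 1111101100110.
R = -154 + (-471) = -625 = 1110110001111
R = -625 − 3895 = -4520; wraps to 3672 = 0111001011000

3672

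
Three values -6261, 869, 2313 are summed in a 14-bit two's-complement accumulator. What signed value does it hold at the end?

-6261 + 869 = -5392 (10101011110000)
-5392 + 2313 = -3079 (11001111111001)

-3079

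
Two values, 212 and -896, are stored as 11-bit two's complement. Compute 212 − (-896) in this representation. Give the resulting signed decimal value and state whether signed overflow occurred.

212 → 00011010100
-896 → 10010000000
Subtract via negate-and-add: invert 10010000000 + 1 = 01110000000 (i.e. 896).
  00011010100
+ 01110000000
= 10001010100
Result 10001010100: MSB = 1 → 1108 − 2048 = -940.
Both addends (after negating the subtrahend) are non-negative but the stored result is negative: signed overflow. The true value 212 − (-896) = 1108 lies outside [-1024, 1023].

-940; overflow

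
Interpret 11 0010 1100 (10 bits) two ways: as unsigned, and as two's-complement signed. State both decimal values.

unsigned = 812, signed = -212

Unsigned: 1100101100 = 812.
Signed: MSB=1 → 812 − 1024 = -212.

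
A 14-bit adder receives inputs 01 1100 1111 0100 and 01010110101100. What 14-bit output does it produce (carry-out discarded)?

11001010100000

  01110011110100
+ 01010110101100
= 11001010100000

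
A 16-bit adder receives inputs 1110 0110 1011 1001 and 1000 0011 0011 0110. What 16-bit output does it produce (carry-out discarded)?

  1110011010111001
+ 1000001100110110
= 0110100111101111  (discard carry-out 1)

0110100111101111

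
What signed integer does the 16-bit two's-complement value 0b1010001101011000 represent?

-23720

MSB is 1, so the value is negative.
Unsigned reading: 41816. Subtract 2^16 = 65536: 41816 − 65536 = -23720.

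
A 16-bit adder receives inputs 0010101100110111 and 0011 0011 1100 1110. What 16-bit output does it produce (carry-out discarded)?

0101111100000101

  0010101100110111
+ 0011001111001110
= 0101111100000101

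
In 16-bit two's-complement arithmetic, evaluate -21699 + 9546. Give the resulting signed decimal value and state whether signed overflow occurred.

-21699 → 1010101100111101
9546 → 0010010101001010
  1010101100111101
+ 0010010101001010
= 1101000010000111
Result 1101000010000111: MSB = 1 → 53383 − 65536 = -12153.
Addends have opposite signs, so signed overflow cannot occur.

-12153; no overflow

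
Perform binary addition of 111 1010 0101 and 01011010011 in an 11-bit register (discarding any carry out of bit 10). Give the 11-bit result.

  11110100101
+ 01011010011
= 01001111000  (discard carry-out 1)

01001111000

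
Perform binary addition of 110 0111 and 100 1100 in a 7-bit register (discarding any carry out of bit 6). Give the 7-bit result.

  1100111
+ 1001100
= 0110011  (discard carry-out 1)

0110011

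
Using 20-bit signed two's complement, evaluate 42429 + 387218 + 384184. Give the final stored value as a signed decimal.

-234745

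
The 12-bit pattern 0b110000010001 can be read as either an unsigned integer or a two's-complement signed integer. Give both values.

unsigned = 3089, signed = -1007

Unsigned: 110000010001 = 3089.
Signed: MSB=1 → 3089 − 4096 = -1007.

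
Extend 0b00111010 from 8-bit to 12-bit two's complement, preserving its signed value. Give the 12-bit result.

000000111010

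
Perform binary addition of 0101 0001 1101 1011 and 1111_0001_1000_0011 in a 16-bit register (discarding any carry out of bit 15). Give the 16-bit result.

  0101000111011011
+ 1111000110000011
= 0100001101011110  (discard carry-out 1)

0100001101011110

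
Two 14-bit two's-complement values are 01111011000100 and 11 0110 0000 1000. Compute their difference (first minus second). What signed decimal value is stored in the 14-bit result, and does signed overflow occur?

01111011000100 = 7876 (signed)
11 0110 0000 1000 → 11011000001000 = -2552 (signed)
Subtract via negate-and-add: invert 11011000001000 + 1 = 00100111111000 (i.e. 2552).
  01111011000100
+ 00100111111000
= 10100010111100
Result 10100010111100: MSB = 1 → 10428 − 16384 = -5956.
Both addends (after negating the subtrahend) are non-negative but the stored result is negative: signed overflow. The true value 7876 − (-2552) = 10428 lies outside [-8192, 8191].

-5956; overflow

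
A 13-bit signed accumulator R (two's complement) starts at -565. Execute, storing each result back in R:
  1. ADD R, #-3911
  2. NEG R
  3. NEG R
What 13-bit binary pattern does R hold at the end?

Start: R = -565 = 1110111001011.
R = -565 + (-3911) = -4476; wraps to 3716 = 0111010000100
R = −(3716) = -3716 = 1000101111100
R = −(-3716) = 3716 = 0111010000100

0111010000100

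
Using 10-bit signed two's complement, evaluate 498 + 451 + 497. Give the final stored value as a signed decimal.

422

498 + 451 = 949 → wraps to -75 (1110110101)
-75 + 497 = 422 (0110100110)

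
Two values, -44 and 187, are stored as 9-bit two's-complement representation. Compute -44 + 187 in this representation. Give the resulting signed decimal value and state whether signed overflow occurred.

-44 → 111010100
187 → 010111011
  111010100
+ 010111011
= 010001111  (discard carry-out 1)
Result 010001111: MSB = 0 → value 143.
Addends have opposite signs, so signed overflow cannot occur.

143; no overflow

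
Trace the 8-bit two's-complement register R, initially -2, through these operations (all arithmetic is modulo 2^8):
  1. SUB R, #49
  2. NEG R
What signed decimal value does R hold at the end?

51

Start: R = -2 = 11111110.
R = -2 − 49 = -51 = 11001101
R = −(-51) = 51 = 00110011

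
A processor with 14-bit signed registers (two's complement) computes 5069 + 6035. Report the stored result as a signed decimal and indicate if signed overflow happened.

-5280; overflow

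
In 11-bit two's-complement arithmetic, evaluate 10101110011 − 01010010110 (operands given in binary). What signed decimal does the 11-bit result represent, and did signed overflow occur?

733; overflow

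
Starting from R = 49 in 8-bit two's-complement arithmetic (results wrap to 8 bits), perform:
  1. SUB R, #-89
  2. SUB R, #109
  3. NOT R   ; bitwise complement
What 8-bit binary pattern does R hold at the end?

11100010

Start: R = 49 = 00110001.
R = 49 − (-89) = 138; wraps to -118 = 10001010
R = -118 − 109 = -227; wraps to 29 = 00011101
R = NOT 00011101 = 11100010 = -30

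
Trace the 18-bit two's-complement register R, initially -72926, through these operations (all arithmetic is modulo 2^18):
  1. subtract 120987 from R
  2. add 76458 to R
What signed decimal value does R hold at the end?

Start: R = -72926 = 101110001100100010.
R = -72926 − 120987 = -193913; wraps to 68231 = 010000101010000111
R = 68231 + 76458 = 144689; wraps to -117455 = 100011010100110001

-117455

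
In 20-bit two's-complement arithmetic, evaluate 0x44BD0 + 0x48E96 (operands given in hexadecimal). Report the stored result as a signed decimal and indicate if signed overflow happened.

0x44BD0 = 01000100101111010000 = 281552 (signed)
0x48E96 = 01001000111010010110 = 298646 (signed)
  01000100101111010000
+ 01001000111010010110
= 10001101101001100110
Result 10001101101001100110: MSB = 1 → 580198 − 1048576 = -468378.
Both addends are non-negative but the stored result is negative: signed overflow. The true value 281552 + 298646 = 580198 lies outside [-524288, 524287].

-468378; overflow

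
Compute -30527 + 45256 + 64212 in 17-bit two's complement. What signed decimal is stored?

-52131

-30527 + 45256 = 14729 (00011100110001001)
14729 + 64212 = 78941 → wraps to -52131 (10011010001011101)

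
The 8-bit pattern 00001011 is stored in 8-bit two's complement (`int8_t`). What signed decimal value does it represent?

MSB is 0, so the value is non-negative: 00001011 = 11.

11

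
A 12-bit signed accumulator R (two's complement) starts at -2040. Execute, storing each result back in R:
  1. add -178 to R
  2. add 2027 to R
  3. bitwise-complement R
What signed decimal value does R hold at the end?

Start: R = -2040 = 100000001000.
R = -2040 + (-178) = -2218; wraps to 1878 = 011101010110
R = 1878 + 2027 = 3905; wraps to -191 = 111101000001
R = NOT 111101000001 = 000010111110 = 190

190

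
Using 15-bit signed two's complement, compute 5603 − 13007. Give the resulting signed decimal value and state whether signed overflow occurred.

-7404; no overflow

5603 → 001010111100011
13007 → 011001011001111
Subtract via negate-and-add: invert 011001011001111 + 1 = 100110100110001 (i.e. -13007).
  001010111100011
+ 100110100110001
= 110001100010100
Result 110001100010100: MSB = 1 → 25364 − 32768 = -7404.
Addends (after negating the subtrahend) have opposite signs, so signed overflow cannot occur.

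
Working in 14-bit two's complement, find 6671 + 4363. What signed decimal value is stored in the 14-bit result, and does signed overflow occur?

-5350; overflow

6671 → 01101000001111
4363 → 01000100001011
  01101000001111
+ 01000100001011
= 10101100011010
Result 10101100011010: MSB = 1 → 11034 − 16384 = -5350.
Both addends are non-negative but the stored result is negative: signed overflow. The true value 6671 + 4363 = 11034 lies outside [-8192, 8191].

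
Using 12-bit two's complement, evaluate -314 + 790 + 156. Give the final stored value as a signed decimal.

632

-314 + 790 = 476 (000111011100)
476 + 156 = 632 (001001111000)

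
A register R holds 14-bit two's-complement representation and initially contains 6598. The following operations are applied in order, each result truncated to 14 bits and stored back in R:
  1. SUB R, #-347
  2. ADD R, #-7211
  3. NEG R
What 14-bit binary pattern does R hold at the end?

Start: R = 6598 = 01100111000110.
R = 6598 − (-347) = 6945 = 01101100100001
R = 6945 + (-7211) = -266 = 11111011110110
R = −(-266) = 266 = 00000100001010

00000100001010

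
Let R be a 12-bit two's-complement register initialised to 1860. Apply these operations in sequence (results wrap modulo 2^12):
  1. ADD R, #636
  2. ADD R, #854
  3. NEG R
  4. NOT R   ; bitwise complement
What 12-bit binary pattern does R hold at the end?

Start: R = 1860 = 011101000100.
R = 1860 + 636 = 2496; wraps to -1600 = 100111000000
R = -1600 + 854 = -746 = 110100010110
R = −(-746) = 746 = 001011101010
R = NOT 001011101010 = 110100010101 = -747

110100010101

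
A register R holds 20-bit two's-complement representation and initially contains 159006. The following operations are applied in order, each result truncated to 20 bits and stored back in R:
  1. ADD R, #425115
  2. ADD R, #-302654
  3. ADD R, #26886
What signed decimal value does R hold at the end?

308353

Start: R = 159006 = 00100110110100011110.
R = 159006 + 425115 = 584121; wraps to -464455 = 10001110100110111001
R = -464455 + (-302654) = -767109; wraps to 281467 = 01000100101101111011
R = 281467 + 26886 = 308353 = 01001011010010000001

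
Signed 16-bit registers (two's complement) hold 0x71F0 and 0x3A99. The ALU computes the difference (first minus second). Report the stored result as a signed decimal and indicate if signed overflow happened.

14167; no overflow

0x71F0 = 0111000111110000 = 29168 (signed)
0x3A99 = 0011101010011001 = 15001 (signed)
Subtract via negate-and-add: invert 0011101010011001 + 1 = 1100010101100111 (i.e. -15001).
  0111000111110000
+ 1100010101100111
= 0011011101010111  (discard carry-out 1)
Result 0011011101010111: MSB = 0 → value 14167.
Addends (after negating the subtrahend) have opposite signs, so signed overflow cannot occur.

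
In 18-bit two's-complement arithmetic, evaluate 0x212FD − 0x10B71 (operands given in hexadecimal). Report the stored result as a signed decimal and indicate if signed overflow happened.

67468; overflow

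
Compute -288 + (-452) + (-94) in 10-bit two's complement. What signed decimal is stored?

190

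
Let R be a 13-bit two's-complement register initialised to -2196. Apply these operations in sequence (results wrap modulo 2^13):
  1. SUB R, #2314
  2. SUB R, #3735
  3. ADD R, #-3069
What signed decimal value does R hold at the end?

-3122

Start: R = -2196 = 1011101101100.
R = -2196 − 2314 = -4510; wraps to 3682 = 0111001100010
R = 3682 − 3735 = -53 = 1111111001011
R = -53 + (-3069) = -3122 = 1001111001110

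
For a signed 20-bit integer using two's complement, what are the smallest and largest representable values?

Minimum: −2^19 = -524288.
Maximum: 2^19 − 1 = 524287.

min = -524288, max = 524287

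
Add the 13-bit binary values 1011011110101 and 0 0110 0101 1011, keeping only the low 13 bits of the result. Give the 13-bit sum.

  1011011110101
+ 0011001011011
= 1110101010000

1110101010000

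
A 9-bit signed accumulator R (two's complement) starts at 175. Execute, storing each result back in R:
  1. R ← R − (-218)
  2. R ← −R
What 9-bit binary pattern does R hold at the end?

001110111

Start: R = 175 = 010101111.
R = 175 − (-218) = 393; wraps to -119 = 110001001
R = −(-119) = 119 = 001110111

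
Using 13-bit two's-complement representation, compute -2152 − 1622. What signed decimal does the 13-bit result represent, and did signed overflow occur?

-3774; no overflow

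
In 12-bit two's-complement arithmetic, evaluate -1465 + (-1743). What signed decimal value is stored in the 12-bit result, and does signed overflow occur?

888; overflow

-1465 → 101001000111
-1743 → 100100110001
  101001000111
+ 100100110001
= 001101111000  (discard carry-out 1)
Result 001101111000: MSB = 0 → value 888.
Both addends are negative but the stored result is non-negative: signed overflow. The true value -1465 + (-1743) = -3208 lies outside [-2048, 2047].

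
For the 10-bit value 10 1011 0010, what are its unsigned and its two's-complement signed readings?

Unsigned: 1010110010 = 690.
Signed: MSB=1 → 690 − 1024 = -334.

unsigned = 690, signed = -334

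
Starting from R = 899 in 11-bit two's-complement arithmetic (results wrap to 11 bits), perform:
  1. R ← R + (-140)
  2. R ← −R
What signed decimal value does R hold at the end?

Start: R = 899 = 01110000011.
R = 899 + (-140) = 759 = 01011110111
R = −(759) = -759 = 10100001001

-759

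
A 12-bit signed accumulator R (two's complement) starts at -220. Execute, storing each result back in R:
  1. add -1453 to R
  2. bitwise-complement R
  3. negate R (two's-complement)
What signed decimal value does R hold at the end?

-1672

Start: R = -220 = 111100100100.
R = -220 + (-1453) = -1673 = 100101110111
R = NOT 100101110111 = 011010001000 = 1672
R = −(1672) = -1672 = 100101111000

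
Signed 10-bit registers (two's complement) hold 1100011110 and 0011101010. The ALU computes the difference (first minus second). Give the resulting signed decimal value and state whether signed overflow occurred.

1100011110 = -226 (signed)
0011101010 = 234 (signed)
Subtract via negate-and-add: invert 0011101010 + 1 = 1100010110 (i.e. -234).
  1100011110
+ 1100010110
= 1000110100  (discard carry-out 1)
Result 1000110100: MSB = 1 → 564 − 1024 = -460.
Both addends (after negating the subtrahend) are negative and so is the stored result: no signed overflow.

-460; no overflow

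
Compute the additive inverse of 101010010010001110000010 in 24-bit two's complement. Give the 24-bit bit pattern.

Invert: 010101101101110001111101. Add 1: 010101101101110001111110.

010101101101110001111110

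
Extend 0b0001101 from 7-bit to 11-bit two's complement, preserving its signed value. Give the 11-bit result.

00000001101

MSB of 0001101 is 0; replicate it into the new high bits.
0000|0001101 → 00000001101 (still 13).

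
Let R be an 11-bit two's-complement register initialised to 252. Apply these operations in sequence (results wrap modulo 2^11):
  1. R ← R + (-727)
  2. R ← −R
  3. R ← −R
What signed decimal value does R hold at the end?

-475

Start: R = 252 = 00011111100.
R = 252 + (-727) = -475 = 11000100101
R = −(-475) = 475 = 00111011011
R = −(475) = -475 = 11000100101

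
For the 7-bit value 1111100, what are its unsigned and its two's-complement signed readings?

unsigned = 124, signed = -4

Unsigned: 1111100 = 124.
Signed: MSB=1 → 124 − 128 = -4.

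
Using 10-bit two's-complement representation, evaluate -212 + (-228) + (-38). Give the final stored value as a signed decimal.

-478

-212 + (-228) = -440 (1001001000)
-440 + (-38) = -478 (1000100010)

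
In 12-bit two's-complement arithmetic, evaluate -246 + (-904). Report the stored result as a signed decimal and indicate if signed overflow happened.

-246 → 111100001010
-904 → 110001111000
  111100001010
+ 110001111000
= 101110000010  (discard carry-out 1)
Result 101110000010: MSB = 1 → 2946 − 4096 = -1150.
Both addends are negative and so is the stored result: no signed overflow.

-1150; no overflow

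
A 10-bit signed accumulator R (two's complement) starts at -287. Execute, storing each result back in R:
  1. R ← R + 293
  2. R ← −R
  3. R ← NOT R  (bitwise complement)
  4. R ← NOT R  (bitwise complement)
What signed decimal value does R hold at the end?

Start: R = -287 = 1011100001.
R = -287 + 293 = 6 = 0000000110
R = −(6) = -6 = 1111111010
R = NOT 1111111010 = 0000000101 = 5
R = NOT 0000000101 = 1111111010 = -6

-6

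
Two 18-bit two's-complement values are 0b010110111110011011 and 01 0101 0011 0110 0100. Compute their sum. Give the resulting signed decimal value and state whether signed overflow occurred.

-81153; overflow

0b010110111110011011 → 010110111110011011 = 94107 (signed)
01 0101 0011 0110 0100 → 010101001101100100 = 86884 (signed)
  010110111110011011
+ 010101001101100100
= 101100001011111111
Result 101100001011111111: MSB = 1 → 180991 − 262144 = -81153.
Both addends are non-negative but the stored result is negative: signed overflow. The true value 94107 + 86884 = 180991 lies outside [-131072, 131071].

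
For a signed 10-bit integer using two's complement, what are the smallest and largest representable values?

Minimum: −2^9 = -512.
Maximum: 2^9 − 1 = 511.

min = -512, max = 511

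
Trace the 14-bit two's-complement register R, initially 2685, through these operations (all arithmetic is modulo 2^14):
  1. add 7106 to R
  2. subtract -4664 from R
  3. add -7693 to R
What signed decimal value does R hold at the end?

Start: R = 2685 = 00101001111101.
R = 2685 + 7106 = 9791; wraps to -6593 = 10011000111111
R = -6593 − (-4664) = -1929 = 11100001110111
R = -1929 + (-7693) = -9622; wraps to 6762 = 01101001101010

6762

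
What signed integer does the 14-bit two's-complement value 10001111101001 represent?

-7191

MSB is 1, so the value is negative.
Invert: 01110000010110. Add 1: 01110000010111 = 7191. So the value is −7191.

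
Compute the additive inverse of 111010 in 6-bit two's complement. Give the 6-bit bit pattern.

Invert: 000101. Add 1: 000110.
Check: 111010 = -6, 000110 = 6.

000110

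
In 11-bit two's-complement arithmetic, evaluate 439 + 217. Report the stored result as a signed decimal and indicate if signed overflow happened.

656; no overflow

439 → 00110110111
217 → 00011011001
  00110110111
+ 00011011001
= 01010010000
Result 01010010000: MSB = 0 → value 656.
Both addends are non-negative and so is the stored result: no signed overflow.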